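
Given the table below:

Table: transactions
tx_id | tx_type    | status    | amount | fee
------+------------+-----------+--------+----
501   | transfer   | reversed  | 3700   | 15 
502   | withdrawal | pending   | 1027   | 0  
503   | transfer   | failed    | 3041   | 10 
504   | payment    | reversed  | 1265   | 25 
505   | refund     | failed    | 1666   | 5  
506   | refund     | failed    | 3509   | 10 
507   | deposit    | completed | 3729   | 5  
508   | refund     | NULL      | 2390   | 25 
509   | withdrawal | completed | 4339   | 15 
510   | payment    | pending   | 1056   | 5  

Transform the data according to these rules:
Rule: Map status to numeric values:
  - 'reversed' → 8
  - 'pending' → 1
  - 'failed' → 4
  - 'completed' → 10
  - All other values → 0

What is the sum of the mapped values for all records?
50

Step 1: Apply mapping to each record
Step 2: Count by status:
  'reversed': 2 records × 8 = 16
  'pending': 2 records × 1 = 2
  'failed': 3 records × 4 = 12
  'completed': 2 records × 10 = 20
Step 3: Sum all mapped values = 50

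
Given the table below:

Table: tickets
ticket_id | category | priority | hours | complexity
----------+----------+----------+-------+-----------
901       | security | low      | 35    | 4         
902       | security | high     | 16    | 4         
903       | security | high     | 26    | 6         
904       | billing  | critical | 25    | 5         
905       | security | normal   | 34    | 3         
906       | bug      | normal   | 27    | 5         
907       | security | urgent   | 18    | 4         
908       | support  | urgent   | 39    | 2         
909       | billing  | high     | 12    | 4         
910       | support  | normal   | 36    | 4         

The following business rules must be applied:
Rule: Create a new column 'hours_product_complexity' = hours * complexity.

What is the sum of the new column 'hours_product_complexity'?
1064

Step 1: For each record, compute hours * complexity
Example calculations:
  35 * 4 = 140
  16 * 4 = 64
  26 * 6 = 156
  ...
Step 2: Sum all derived values
Step 3: Total = 1064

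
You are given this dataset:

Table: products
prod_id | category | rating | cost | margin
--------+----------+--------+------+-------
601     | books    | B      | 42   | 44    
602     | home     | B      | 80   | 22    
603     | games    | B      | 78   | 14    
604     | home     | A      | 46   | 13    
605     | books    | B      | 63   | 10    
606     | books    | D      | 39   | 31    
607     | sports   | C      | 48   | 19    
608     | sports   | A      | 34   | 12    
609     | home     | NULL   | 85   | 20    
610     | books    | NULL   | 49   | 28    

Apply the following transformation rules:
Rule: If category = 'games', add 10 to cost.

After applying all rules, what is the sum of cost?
574

Step 1: Count records where category = 'games': 1
Step 2: Total bonus added: 1 × 10 = 10
Step 3: Original sum of cost: 564
Step 4: Final sum = 564 + 10 = 574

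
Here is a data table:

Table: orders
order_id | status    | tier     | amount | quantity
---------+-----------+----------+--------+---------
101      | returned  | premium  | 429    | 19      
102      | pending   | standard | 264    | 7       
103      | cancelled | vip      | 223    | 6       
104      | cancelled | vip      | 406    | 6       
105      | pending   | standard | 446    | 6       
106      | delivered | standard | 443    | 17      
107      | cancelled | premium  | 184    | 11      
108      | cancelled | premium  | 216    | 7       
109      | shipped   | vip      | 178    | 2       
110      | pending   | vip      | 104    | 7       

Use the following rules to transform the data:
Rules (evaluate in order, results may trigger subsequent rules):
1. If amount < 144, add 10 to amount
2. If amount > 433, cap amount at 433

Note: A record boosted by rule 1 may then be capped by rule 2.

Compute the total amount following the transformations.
2880

Step 1: Apply rule 1 to records with amount < 144
  - 1 records get bonus of 10
  - Of these, 0 records then exceed 433 and get capped
Step 2: Apply rule 2 to records with amount > 433
  - 2 records (original) are capped
Step 3: Calculate final sum = 2880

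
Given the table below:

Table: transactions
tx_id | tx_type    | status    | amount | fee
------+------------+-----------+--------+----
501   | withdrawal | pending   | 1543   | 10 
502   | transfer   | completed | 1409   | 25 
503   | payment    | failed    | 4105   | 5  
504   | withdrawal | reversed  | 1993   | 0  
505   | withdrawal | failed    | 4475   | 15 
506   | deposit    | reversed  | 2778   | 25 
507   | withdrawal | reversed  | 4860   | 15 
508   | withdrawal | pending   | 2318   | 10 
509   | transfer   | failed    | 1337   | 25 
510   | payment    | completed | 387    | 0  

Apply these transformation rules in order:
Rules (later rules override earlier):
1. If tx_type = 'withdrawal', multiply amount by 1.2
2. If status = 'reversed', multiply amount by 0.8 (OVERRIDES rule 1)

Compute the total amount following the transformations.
24946.0

Step 1: Rule 2 takes priority for records with status = 'reversed'
  - 3 records: 9631 × 0.8 = 7704.8
Step 2: Rule 1 applies to remaining records with tx_type = 'withdrawal'
  - 3 records: 8336 × 1.2 = 10003.2
Step 3: Other records unchanged: 7238
Step 4: Final sum = 7704.8 + 10003.2 + 7238 = 24946.0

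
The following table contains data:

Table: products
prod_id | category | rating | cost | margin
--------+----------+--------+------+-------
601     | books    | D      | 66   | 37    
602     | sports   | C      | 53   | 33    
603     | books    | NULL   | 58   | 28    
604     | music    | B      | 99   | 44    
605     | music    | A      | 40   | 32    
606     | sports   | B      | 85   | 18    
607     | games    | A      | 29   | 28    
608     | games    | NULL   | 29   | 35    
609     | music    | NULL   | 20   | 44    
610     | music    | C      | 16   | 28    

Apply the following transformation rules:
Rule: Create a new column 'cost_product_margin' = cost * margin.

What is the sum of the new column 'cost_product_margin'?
16136

Step 1: For each record, compute cost * margin
Example calculations:
  66 * 37 = 2442
  53 * 33 = 1749
  58 * 28 = 1624
  ...
Step 2: Sum all derived values
Step 3: Total = 16136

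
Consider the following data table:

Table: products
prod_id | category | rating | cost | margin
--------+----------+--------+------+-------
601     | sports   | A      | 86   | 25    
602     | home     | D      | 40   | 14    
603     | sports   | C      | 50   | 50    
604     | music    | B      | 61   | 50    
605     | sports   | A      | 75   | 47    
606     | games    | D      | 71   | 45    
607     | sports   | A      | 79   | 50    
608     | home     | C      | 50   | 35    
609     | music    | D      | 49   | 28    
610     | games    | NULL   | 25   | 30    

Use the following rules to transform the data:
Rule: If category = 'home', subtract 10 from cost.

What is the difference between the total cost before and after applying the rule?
20

Step 1: Original sum of cost = 586
Step 2: 2 records have category = 'home'
Step 3: Each affected record changes by -10
Step 4: Total change = 2 × -10 = -20
Step 5: New sum = 586 + -20 = 566
Step 6: Difference = |566 - 586| = 20
        (Sum decreased by 20)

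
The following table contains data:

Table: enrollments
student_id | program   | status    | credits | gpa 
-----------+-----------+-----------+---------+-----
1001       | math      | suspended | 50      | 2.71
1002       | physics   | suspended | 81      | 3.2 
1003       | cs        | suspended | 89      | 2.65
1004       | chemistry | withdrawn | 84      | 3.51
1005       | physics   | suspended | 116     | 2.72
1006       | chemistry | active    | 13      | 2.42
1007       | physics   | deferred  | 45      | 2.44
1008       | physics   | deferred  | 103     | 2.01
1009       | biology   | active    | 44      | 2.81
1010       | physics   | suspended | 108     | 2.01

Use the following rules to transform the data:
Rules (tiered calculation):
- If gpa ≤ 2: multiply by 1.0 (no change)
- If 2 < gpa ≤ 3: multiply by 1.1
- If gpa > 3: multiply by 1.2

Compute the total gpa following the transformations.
29.8

Step 1: Tier 1 (gpa ≤ 2): 0 records, sum = 0 × 1.0 = 0.0
Step 2: Tier 2 (2 < gpa ≤ 3): 8 records, sum = 19.77 × 1.1 = 21.75
Step 3: Tier 3 (gpa > 3): 2 records, sum = 6.71 × 1.2 = 8.05
Step 4: Final sum = 0.0 + 21.75 + 8.05 = 29.8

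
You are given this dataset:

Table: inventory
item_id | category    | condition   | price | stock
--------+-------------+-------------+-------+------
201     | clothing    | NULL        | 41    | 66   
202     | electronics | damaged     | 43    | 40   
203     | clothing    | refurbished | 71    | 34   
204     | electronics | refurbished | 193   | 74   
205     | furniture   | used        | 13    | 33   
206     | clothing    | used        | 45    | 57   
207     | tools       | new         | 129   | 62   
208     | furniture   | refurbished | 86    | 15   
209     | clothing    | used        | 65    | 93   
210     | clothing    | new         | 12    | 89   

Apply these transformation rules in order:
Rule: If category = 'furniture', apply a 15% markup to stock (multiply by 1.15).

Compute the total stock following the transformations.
570.2

Step 1: Records with category = 'furniture' have total stock = 48
Step 2: Apply multiplier: 48 × 1.15 = 55.2
Step 3: Other records total: 515
Step 4: Final sum = 55.2 + 515 = 570.2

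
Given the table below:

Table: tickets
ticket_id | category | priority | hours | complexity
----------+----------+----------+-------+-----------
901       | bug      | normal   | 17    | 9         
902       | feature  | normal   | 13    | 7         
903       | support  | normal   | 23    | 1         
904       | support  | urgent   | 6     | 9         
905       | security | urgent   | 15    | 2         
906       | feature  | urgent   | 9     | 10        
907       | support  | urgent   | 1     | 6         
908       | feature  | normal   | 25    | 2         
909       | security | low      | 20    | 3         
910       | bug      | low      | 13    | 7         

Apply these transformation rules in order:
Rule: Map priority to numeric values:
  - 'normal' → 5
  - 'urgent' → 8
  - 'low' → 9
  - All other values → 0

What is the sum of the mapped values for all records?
70

Step 1: Apply mapping to each record
Step 2: Count by status:
  'normal': 4 records × 5 = 20
  'urgent': 4 records × 8 = 32
  'low': 2 records × 9 = 18
Step 3: Sum all mapped values = 70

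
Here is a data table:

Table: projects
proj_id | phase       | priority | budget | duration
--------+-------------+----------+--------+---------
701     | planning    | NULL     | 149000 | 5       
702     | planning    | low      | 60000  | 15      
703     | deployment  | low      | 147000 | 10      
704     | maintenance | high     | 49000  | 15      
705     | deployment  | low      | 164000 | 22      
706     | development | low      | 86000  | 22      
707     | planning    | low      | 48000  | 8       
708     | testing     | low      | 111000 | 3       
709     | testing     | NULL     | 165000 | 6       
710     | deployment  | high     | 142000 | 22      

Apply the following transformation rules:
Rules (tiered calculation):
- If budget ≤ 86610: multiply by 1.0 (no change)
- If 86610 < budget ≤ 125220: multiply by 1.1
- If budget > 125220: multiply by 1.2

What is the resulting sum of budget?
1285500.0

Step 1: Tier 1 (budget ≤ 86610): 4 records, sum = 243000 × 1.0 = 243000.0
Step 2: Tier 2 (86610 < budget ≤ 125220): 1 records, sum = 111000 × 1.1 = 122100.0
Step 3: Tier 3 (budget > 125220): 5 records, sum = 767000 × 1.2 = 920400.0
Step 4: Final sum = 243000.0 + 122100.0 + 920400.0 = 1285500.0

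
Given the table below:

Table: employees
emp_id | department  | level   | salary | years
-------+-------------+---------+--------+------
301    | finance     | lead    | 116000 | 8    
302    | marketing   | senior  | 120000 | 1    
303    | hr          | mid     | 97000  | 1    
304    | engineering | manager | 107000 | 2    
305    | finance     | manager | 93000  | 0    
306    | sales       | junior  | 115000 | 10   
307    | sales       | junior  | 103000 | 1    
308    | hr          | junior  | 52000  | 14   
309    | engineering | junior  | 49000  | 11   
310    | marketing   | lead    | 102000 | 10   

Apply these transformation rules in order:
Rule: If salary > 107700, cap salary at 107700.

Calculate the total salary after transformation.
926100

Step 1: 3 records have salary > 107700
Step 2: These records originally summed to 351000
Step 3: After capping: 3 × 107700 = 323100
Step 4: Unaffected records sum: 603000
Step 5: Final sum = 323100 + 603000 = 926100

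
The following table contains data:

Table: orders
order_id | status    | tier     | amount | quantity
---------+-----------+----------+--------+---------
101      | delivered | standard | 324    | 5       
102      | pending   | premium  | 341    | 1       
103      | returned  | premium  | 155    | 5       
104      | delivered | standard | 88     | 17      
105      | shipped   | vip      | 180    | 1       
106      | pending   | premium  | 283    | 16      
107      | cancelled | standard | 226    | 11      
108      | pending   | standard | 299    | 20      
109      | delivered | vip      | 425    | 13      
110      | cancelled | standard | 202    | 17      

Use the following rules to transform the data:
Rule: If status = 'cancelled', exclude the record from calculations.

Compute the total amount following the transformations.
2095

Step 1: Identify records where status = 'cancelled'
Step 2: The excluded records sum to 428
Step 3: Original total amount = 2523
Step 4: Remaining total = 2523 - 428 = 2095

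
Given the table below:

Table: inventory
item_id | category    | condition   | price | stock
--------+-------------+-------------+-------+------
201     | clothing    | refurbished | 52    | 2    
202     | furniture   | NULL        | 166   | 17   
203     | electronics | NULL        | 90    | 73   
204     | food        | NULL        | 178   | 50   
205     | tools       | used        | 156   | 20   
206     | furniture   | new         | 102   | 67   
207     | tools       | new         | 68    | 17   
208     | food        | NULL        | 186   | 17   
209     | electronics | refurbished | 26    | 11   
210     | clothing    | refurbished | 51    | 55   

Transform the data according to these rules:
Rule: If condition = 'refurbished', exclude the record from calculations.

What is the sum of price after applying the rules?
946

Step 1: Identify records where condition = 'refurbished'
Step 2: The excluded records sum to 129
Step 3: Original total price = 1075
Step 4: Remaining total = 1075 - 129 = 946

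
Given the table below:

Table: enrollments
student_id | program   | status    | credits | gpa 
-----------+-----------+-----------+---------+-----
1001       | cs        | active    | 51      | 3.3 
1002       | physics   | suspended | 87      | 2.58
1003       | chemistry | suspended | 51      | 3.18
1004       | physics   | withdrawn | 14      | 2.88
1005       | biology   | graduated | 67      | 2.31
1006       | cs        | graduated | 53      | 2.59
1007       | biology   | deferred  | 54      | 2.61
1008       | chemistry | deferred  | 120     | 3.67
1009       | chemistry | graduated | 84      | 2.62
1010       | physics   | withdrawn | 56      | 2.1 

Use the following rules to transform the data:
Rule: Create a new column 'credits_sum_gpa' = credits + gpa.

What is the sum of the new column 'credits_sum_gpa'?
664.84

Step 1: For each record, compute credits + gpa
Example calculations:
  51 + 3.3 = 54.3
  87 + 2.58 = 89.58
  51 + 3.18 = 54.18
  ...
Step 2: Sum all derived values
Step 3: Total = 664.84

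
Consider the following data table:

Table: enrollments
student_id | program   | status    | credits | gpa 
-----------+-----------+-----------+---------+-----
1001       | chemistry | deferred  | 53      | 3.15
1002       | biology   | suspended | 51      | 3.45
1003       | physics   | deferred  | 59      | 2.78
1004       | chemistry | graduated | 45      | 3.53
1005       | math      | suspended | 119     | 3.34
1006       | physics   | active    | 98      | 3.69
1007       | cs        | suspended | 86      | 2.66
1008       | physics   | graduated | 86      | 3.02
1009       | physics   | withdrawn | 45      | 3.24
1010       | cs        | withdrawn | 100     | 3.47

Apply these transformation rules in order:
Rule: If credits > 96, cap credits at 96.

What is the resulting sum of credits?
713

Step 1: 3 records have credits > 96
Step 2: These records originally summed to 317
Step 3: After capping: 3 × 96 = 288
Step 4: Unaffected records sum: 425
Step 5: Final sum = 288 + 425 = 713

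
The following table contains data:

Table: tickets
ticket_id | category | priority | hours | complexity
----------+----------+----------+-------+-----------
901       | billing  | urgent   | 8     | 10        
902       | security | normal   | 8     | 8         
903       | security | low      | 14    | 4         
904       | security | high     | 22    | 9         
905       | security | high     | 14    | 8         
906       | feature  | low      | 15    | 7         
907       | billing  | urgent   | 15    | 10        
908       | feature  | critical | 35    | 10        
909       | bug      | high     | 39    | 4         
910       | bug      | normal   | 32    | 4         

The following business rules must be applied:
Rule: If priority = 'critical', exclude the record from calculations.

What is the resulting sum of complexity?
64

Step 1: Identify records where priority = 'critical'
Step 2: The excluded records sum to 10
Step 3: Original total complexity = 74
Step 4: Remaining total = 74 - 10 = 64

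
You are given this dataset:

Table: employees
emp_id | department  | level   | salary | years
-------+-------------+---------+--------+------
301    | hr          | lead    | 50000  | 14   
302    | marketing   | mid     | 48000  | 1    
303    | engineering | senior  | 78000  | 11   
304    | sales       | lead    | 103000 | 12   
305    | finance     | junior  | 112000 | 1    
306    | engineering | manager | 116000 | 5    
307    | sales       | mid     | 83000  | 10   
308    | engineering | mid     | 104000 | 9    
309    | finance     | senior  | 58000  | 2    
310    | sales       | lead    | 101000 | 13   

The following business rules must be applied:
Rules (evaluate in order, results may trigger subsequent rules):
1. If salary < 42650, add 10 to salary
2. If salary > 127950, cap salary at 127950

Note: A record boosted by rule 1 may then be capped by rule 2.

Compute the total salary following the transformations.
853000

Step 1: Apply rule 1 to records with salary < 42650
  - 0 records get bonus of 10
  - Of these, 0 records then exceed 127950 and get capped
Step 2: Apply rule 2 to records with salary > 127950
  - 0 records (original) are capped
Step 3: Calculate final sum = 853000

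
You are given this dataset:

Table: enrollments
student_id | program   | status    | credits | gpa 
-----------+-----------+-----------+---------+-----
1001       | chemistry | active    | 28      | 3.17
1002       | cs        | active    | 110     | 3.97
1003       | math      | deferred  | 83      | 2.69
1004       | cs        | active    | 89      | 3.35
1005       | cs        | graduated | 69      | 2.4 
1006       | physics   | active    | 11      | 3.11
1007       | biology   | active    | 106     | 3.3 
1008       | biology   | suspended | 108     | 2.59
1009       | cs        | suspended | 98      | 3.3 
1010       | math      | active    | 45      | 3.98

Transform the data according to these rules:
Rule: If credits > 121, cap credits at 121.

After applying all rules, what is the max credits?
110

Step 1: Original maximum credits = 110
Step 2: Check cap of 121 against maximum
Step 3: No records exceed the cap (max 110 <= cap 121), so no capping applies
Step 4: Maximum after transformation = 110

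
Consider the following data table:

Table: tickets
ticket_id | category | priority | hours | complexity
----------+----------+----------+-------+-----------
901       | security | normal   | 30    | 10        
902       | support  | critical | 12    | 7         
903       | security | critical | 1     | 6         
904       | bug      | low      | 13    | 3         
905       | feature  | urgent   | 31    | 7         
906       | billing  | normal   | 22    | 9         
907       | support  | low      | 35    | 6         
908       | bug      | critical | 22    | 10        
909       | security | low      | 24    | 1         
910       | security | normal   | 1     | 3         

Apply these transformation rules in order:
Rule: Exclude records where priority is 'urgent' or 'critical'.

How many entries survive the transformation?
6

Step 1: Count records to exclude
  - 1 (urgent) + 3 (critical) = 4 records
Step 2: Total records: 10
Step 3: Remaining = 10 - 4 = 6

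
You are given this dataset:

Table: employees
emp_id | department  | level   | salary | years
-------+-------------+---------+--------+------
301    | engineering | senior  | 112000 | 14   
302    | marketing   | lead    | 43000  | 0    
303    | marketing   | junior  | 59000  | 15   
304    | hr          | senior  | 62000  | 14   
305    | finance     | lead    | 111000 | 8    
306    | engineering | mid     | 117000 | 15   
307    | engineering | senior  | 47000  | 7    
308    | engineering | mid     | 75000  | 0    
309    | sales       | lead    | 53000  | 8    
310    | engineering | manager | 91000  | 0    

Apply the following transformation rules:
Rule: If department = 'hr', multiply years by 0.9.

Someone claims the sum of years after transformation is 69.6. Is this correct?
No, the correct result is 79.6.

Step 1: Calculate the correct sum after transformation
Step 2: Apply multiplier 0.9 to records where department = 'hr'
Step 3: Correct result = 79.6
Step 4: Claimed result = 69.6
Step 5: 79.6 ≠ 69.6
Conclusion: The claimed result is incorrect. The correct answer is 79.6.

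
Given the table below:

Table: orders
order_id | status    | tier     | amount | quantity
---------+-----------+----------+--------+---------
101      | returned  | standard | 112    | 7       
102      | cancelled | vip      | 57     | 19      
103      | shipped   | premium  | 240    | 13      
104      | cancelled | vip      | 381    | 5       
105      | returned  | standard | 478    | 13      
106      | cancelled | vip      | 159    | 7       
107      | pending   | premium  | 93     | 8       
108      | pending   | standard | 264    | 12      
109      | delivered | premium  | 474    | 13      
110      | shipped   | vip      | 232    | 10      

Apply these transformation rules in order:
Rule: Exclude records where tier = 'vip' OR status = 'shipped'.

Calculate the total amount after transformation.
1421

Step 1: Find records where tier = 'vip' OR status = 'shipped'
Step 2: 5 records match, summing to 1069
Step 3: Original sum: 2490
Step 4: Remaining sum = 2490 - 1069 = 1421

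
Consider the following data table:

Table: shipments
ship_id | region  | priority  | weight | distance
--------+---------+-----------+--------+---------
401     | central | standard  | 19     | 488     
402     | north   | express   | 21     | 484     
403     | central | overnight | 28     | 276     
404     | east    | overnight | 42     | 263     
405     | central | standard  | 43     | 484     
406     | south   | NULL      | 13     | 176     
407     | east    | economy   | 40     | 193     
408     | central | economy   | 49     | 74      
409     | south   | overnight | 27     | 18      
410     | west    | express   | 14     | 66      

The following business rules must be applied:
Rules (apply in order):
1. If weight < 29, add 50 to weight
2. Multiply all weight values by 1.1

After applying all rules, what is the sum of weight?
655.6

Step 1: Apply Rule 1 - Add 50 to records with weight < 29
  - 6 records affected: 122 + (6 × 50) = 422
  - Unaffected records: 174
  - Sum after Rule 1: 596
Step 2: Apply Rule 2 - Multiply all by 1.1
  - 596 × 1.1 = 655.6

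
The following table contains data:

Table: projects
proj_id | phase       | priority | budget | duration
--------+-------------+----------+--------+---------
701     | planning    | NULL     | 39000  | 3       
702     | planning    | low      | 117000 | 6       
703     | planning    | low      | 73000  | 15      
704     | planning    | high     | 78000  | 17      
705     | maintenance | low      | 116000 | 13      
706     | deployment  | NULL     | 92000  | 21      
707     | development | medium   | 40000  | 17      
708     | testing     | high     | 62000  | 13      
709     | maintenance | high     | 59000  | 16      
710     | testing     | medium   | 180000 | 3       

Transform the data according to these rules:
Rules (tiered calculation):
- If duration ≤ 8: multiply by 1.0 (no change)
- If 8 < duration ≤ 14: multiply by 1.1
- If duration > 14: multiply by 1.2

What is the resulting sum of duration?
143.8

Step 1: Tier 1 (duration ≤ 8): 3 records, sum = 12 × 1.0 = 12.0
Step 2: Tier 2 (8 < duration ≤ 14): 2 records, sum = 26 × 1.1 = 28.6
Step 3: Tier 3 (duration > 14): 5 records, sum = 86 × 1.2 = 103.2
Step 4: Final sum = 12.0 + 28.6 + 103.2 = 143.8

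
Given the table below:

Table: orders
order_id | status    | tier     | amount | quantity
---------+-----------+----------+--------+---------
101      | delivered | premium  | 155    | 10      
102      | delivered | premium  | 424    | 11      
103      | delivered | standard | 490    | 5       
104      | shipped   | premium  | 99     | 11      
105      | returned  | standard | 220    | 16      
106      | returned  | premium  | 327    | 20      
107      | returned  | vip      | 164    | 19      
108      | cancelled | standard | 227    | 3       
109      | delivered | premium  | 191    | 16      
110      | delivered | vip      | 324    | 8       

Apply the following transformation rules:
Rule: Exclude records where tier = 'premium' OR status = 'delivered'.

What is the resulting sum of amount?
611

Step 1: Find records where tier = 'premium' OR status = 'delivered'
Step 2: 7 records match, summing to 2010
Step 3: Original sum: 2621
Step 4: Remaining sum = 2621 - 2010 = 611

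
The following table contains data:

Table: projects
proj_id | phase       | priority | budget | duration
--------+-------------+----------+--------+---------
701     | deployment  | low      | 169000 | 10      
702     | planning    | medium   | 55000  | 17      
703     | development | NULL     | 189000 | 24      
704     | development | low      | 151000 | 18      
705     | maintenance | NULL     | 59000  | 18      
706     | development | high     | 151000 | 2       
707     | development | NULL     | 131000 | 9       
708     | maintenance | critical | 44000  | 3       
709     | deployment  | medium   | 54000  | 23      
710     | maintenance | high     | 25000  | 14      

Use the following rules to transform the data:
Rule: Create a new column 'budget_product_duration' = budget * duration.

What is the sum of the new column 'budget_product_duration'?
14146000

Step 1: For each record, compute budget * duration
Example calculations:
  169000 * 10 = 1690000
  55000 * 17 = 935000
  189000 * 24 = 4536000
  ...
Step 2: Sum all derived values
Step 3: Total = 14146000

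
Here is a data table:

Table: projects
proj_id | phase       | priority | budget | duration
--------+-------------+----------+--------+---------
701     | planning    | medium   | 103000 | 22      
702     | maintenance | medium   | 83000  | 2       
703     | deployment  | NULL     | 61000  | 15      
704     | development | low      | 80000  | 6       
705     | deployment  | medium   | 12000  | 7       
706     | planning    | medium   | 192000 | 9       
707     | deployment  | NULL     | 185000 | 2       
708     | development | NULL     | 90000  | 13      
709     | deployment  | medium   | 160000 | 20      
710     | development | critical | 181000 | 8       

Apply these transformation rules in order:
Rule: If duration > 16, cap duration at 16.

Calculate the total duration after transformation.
94

Step 1: 2 records have duration > 16
Step 2: These records originally summed to 42
Step 3: After capping: 2 × 16 = 32
Step 4: Unaffected records sum: 62
Step 5: Final sum = 32 + 62 = 94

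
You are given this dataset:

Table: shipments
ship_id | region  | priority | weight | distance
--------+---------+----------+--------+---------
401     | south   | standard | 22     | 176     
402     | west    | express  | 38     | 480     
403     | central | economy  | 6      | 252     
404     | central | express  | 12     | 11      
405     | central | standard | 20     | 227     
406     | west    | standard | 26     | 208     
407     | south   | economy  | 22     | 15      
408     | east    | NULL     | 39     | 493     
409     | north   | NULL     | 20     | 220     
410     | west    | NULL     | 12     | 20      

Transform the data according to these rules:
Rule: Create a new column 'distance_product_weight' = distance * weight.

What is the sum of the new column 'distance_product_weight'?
57901

Step 1: For each record, compute distance * weight
Example calculations:
  176 * 22 = 3872
  480 * 38 = 18240
  252 * 6 = 1512
  ...
Step 2: Sum all derived values
Step 3: Total = 57901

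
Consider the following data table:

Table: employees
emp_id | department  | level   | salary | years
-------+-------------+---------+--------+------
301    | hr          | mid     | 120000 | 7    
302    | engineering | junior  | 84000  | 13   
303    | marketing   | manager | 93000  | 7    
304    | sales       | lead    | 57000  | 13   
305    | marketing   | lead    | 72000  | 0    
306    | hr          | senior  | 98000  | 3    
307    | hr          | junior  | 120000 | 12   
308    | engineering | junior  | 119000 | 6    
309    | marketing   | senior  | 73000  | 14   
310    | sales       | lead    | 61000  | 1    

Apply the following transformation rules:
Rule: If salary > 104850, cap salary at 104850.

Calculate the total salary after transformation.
852550

Step 1: 3 records have salary > 104850
Step 2: These records originally summed to 359000
Step 3: After capping: 3 × 104850 = 314550
Step 4: Unaffected records sum: 538000
Step 5: Final sum = 314550 + 538000 = 852550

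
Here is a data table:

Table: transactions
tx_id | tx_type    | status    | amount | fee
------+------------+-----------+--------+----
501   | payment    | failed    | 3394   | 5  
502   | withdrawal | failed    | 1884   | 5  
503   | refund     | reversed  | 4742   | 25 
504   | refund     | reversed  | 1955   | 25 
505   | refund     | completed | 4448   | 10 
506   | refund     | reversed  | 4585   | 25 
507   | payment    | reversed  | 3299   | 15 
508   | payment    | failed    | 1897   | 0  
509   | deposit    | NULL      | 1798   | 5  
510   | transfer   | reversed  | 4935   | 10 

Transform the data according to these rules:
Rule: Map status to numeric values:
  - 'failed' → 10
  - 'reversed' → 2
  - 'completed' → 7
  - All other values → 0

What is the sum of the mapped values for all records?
47

Step 1: Apply mapping to each record
Step 2: Count by status:
  'failed': 3 records × 10 = 30
  'reversed': 5 records × 2 = 10
  'completed': 1 records × 7 = 7
Step 3: Sum all mapped values = 47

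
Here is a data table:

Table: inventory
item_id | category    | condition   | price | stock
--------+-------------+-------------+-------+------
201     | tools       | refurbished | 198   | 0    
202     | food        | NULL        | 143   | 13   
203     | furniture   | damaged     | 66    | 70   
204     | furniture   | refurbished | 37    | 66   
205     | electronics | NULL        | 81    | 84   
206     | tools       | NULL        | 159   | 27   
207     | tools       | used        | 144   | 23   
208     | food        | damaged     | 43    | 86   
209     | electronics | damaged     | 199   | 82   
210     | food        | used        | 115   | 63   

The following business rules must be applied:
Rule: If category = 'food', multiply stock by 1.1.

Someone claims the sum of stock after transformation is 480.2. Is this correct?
No, the correct result is 530.2.

Step 1: Calculate the correct sum after transformation
Step 2: Apply multiplier 1.1 to records where category = 'food'
Step 3: Correct result = 530.2
Step 4: Claimed result = 480.2
Step 5: 530.2 ≠ 480.2
Conclusion: The claimed result is incorrect. The correct answer is 530.2.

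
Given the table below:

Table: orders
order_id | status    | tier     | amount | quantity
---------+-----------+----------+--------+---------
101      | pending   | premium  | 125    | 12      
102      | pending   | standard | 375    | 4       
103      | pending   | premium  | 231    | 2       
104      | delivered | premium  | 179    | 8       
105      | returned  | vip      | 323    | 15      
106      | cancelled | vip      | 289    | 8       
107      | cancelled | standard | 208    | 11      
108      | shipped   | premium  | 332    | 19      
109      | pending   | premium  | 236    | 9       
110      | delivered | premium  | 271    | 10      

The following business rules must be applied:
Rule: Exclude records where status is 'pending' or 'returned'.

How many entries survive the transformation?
5

Step 1: Count records to exclude
  - 4 (pending) + 1 (returned) = 5 records
Step 2: Total records: 10
Step 3: Remaining = 10 - 5 = 5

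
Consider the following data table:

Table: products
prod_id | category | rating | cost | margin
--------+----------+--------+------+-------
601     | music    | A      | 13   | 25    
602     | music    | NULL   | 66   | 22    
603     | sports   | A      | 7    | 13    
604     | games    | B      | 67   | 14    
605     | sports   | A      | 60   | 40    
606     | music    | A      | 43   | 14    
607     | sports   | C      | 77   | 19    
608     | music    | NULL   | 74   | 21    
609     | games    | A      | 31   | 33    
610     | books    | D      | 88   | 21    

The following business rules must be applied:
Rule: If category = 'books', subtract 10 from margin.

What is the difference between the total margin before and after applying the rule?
10

Step 1: Original sum of margin = 222
Step 2: 1 records have category = 'books'
Step 3: Each affected record changes by -10
Step 4: Total change = 1 × -10 = -10
Step 5: New sum = 222 + -10 = 212
Step 6: Difference = |212 - 222| = 10
        (Sum decreased by 10)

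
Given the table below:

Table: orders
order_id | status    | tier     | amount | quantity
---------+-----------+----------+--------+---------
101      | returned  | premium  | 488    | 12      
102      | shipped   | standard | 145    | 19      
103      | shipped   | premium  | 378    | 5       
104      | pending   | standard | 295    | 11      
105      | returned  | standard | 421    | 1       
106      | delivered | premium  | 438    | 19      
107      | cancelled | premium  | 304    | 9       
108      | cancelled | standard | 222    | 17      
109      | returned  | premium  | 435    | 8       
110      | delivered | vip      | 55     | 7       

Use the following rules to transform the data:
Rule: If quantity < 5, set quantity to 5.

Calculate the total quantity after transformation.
112

Step 1: 1 records have quantity < 5
Step 2: These records originally summed to 1
Step 3: After setting to minimum: 1 × 5 = 5
Step 4: Unaffected records sum: 107
Step 5: Final sum = 5 + 107 = 112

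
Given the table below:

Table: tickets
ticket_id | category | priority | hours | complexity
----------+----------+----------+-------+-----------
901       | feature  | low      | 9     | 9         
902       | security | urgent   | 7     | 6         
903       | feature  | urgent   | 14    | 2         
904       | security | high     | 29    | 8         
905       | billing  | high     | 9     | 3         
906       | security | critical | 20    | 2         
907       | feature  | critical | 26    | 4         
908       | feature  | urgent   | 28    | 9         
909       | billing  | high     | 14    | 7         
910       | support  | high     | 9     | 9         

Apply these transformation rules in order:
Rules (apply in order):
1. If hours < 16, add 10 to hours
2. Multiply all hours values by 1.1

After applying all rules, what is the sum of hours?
247.5

Step 1: Apply Rule 1 - Add 10 to records with hours < 16
  - 6 records affected: 62 + (6 × 10) = 122
  - Unaffected records: 103
  - Sum after Rule 1: 225
Step 2: Apply Rule 2 - Multiply all by 1.1
  - 225 × 1.1 = 247.5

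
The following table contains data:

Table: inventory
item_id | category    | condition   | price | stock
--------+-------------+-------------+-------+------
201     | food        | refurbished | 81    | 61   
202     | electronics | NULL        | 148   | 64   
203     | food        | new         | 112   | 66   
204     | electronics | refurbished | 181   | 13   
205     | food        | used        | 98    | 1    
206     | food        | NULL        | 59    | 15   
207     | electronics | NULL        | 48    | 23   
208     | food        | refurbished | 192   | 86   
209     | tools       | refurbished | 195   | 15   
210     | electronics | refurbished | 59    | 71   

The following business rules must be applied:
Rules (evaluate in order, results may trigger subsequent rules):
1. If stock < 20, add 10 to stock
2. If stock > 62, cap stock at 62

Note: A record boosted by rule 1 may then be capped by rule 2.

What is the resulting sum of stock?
416

Step 1: Apply rule 1 to records with stock < 20
  - 4 records get bonus of 10
  - Of these, 0 records then exceed 62 and get capped
Step 2: Apply rule 2 to records with stock > 62
  - 4 records (original) are capped
Step 3: Calculate final sum = 416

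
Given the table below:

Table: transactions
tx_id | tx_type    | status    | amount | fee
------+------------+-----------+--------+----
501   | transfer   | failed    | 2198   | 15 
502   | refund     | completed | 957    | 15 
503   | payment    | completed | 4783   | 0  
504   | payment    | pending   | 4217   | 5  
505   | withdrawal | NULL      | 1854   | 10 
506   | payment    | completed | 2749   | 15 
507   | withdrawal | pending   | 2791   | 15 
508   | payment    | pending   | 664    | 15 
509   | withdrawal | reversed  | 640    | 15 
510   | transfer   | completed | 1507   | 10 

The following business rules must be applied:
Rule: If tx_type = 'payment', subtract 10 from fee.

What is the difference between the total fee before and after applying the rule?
40

Step 1: Original sum of fee = 115
Step 2: 4 records have tx_type = 'payment'
Step 3: Each affected record changes by -10
Step 4: Total change = 4 × -10 = -40
Step 5: New sum = 115 + -40 = 75
Step 6: Difference = |75 - 115| = 40
        (Sum decreased by 40)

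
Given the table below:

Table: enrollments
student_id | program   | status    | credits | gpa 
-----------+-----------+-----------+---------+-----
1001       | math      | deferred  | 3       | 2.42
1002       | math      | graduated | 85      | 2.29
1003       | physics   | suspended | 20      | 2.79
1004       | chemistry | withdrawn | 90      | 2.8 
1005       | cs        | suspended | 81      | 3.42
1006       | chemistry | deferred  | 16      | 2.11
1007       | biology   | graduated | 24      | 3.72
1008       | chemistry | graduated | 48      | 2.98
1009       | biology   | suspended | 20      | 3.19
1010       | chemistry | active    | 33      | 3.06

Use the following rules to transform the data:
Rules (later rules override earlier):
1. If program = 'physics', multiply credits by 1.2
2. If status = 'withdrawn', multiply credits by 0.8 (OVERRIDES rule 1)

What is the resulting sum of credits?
406.0

Step 1: Rule 2 takes priority for records with status = 'withdrawn'
  - 1 records: 90 × 0.8 = 72.0
Step 2: Rule 1 applies to remaining records with program = 'physics'
  - 1 records: 20 × 1.2 = 24.0
Step 3: Other records unchanged: 310
Step 4: Final sum = 72.0 + 24.0 + 310 = 406.0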